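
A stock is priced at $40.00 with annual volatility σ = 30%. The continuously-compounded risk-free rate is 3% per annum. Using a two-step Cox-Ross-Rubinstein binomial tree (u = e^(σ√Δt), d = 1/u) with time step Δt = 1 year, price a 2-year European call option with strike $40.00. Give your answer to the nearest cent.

CRR parameters: u = e^(σ√Δt) = e^(0.3·√1) = 1.3499, d = 1/u = 0.7408
Per-period rate: rΔt = 0.03·1 = 0.03, so R = e^0.03 = 1.0305
Risk-neutral probability p = (e^0.03 − 0.7408)/(1.3499 − 0.7408) = 0.2896/0.6090 = 0.4756
Terminal stock prices: S_uu = 72.88, S_ud = 40, S_dd = 21.95
Terminal payoffs (S − K): max(32.88, 0) = 32.88, max(0, 0) = 0, max(-18.05, 0) = 0
Node u (S = 53.99): V_u = e^(−0.03)·[0.4756·32.8848 + 0.5244·0.0000] = 15.1765
Node d (S = 29.63): V_d = e^(−0.03)·[0.4756·0.0000 + 0.5244·0.0000] = 0.0000
Node 0 (S = 40): V_0 = e^(−0.03)·[0.4756·15.1765 + 0.5244·0.0000] = 7.0041

$7.00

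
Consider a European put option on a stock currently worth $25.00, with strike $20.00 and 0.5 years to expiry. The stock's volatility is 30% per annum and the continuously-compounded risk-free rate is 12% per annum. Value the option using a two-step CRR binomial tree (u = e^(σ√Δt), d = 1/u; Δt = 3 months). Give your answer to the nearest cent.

$0.27

CRR parameters: u = e^(σ√Δt) = e^(0.3·√0.25) = 1.1618, d = 1/u = 0.8607
Per-period rate: rΔt = 0.12·0.25 = 0.03, so R = e^0.03 = 1.0305
Risk-neutral probability p = (e^0.03 − 0.8607)/(1.1618 − 0.8607) = 0.1697/0.3011 = 0.5637
Terminal stock prices: S_uu = 33.75, S_ud = 25, S_dd = 18.52
Terminal payoffs (K − S): max(-13.75, 0) = 0, max(-5, 0) = 0, max(1.48, 0) = 1.48
Node u (S = 29.05): V_u = e^(−0.03)·[0.5637·0.0000 + 0.4363·0.0000] = 0.0000
Node d (S = 21.52): V_d = e^(−0.03)·[0.5637·0.0000 + 0.4363·1.4795] = 0.6264
Node 0 (S = 25): V_0 = e^(−0.03)·[0.5637·0.0000 + 0.4363·0.6264] = 0.2652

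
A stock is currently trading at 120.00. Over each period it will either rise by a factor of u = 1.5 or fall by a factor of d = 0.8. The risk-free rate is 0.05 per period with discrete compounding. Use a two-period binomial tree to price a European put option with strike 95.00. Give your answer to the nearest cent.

Risk-neutral probability p = (1 + 0.05 − 0.8)/(1.5 − 0.8) = 0.2500/0.7000 = 0.3571
Terminal stock prices: S_uu = 270, S_ud = 144, S_dd = 76.8
Terminal payoffs (K − S): max(-175, 0) = 0, max(-49, 0) = 0, max(18.2, 0) = 18.2
Node u (S = 180): V_u = 1/1.05·[0.3571·0.0000 + 0.6429·0.0000] = 0.0000
Node d (S = 96): V_d = 1/1.05·[0.3571·0.0000 + 0.6429·18.2000] = 11.1429
Node 0 (S = 120): V_0 = 1/1.05·[0.3571·0.0000 + 0.6429·11.1429] = 6.8222

6.82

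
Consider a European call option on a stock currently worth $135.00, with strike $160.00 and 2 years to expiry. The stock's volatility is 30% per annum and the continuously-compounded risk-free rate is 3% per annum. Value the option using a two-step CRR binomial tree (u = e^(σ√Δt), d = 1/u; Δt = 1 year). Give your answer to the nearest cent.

CRR parameters: u = e^(σ√Δt) = e^(0.3·√1) = 1.3499, d = 1/u = 0.7408
Per-period rate: rΔt = 0.03·1 = 0.03, so R = e^0.03 = 1.0305
Risk-neutral probability p = (e^0.03 − 0.7408)/(1.3499 − 0.7408) = 0.2896/0.6090 = 0.4756
Terminal stock prices: S_uu = 246, S_ud = 135, S_dd = 74.09
Terminal payoffs (S − K): max(85.99, 0) = 85.99, max(-25, 0) = 0, max(-85.91, 0) = 0
Node u (S = 182.2): V_u = e^(−0.03)·[0.4756·85.9860 + 0.5244·0.0000] = 39.6831
Node d (S = 100): V_d = e^(−0.03)·[0.4756·0.0000 + 0.5244·0.0000] = 0.0000
Node 0 (S = 135): V_0 = e^(−0.03)·[0.4756·39.6831 + 0.5244·0.0000] = 18.3140

$18.31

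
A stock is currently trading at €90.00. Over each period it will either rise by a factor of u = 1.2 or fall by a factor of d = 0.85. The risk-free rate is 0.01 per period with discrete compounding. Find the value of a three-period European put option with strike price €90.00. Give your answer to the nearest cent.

€10.09

Risk-neutral probability p = (1 + 0.01 − 0.85)/(1.2 − 0.85) = 0.1600/0.3500 = 0.4571
Terminal stock prices: S_uuu = 155.5, S_uud = 110.2, S_udd = 78.03, S_ddd = 55.27
Terminal payoffs (K − S): max(-65.52, 0) = 0, max(-20.16, 0) = 0, max(11.97, 0) = 11.97, max(34.73, 0) = 34.73
Node uu (S = 129.6): V_uu = 1/1.01·[0.4571·0.0000 + 0.5429·0.0000] = 0.0000
Node ud (S = 91.8): V_ud = 1/1.01·[0.4571·0.0000 + 0.5429·11.9700] = 6.4337
Node dd (S = 65.02): V_dd = 1/1.01·[0.4571·11.9700 + 0.5429·34.7288] = 24.0839
Node u (S = 108): V_u = 1/1.01·[0.4571·0.0000 + 0.5429·6.4337] = 3.4580
Node d (S = 76.5): V_d = 1/1.01·[0.4571·6.4337 + 0.5429·24.0839] = 15.8567
Node 0 (S = 90): V_0 = 1/1.01·[0.4571·3.4580 + 0.5429·15.8567] = 10.0878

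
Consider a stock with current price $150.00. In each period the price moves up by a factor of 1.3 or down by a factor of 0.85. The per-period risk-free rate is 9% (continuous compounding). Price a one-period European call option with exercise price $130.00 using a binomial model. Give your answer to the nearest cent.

Risk-neutral probability p = (e^0.09 − 0.85)/(1.3 − 0.85) = 0.2442/0.4500 = 0.5426
Terminal stock prices: S_u = 195, S_d = 127.5
Terminal payoffs (S − K): max(65, 0) = 65, max(-2.5, 0) = 0
Node 0 (S = 150): V_0 = e^(−0.09)·[0.5426·65.0000 + 0.4574·0.0000] = 32.2340

$32.23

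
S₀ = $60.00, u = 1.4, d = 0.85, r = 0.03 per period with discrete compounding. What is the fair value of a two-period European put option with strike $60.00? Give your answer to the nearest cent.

Risk-neutral probability p = (1 + 0.03 − 0.85)/(1.4 − 0.85) = 0.1800/0.5500 = 0.3273
Terminal stock prices: S_uu = 117.6, S_ud = 71.4, S_dd = 43.35
Terminal payoffs (K − S): max(-57.6, 0) = 0, max(-11.4, 0) = 0, max(16.65, 0) = 16.65
Node u (S = 84): V_u = 1/1.03·[0.3273·0.0000 + 0.6727·0.0000] = 0.0000
Node d (S = 51): V_d = 1/1.03·[0.3273·0.0000 + 0.6727·16.6500] = 10.8747
Node 0 (S = 60): V_0 = 1/1.03·[0.3273·0.0000 + 0.6727·10.8747] = 7.1026

$7.10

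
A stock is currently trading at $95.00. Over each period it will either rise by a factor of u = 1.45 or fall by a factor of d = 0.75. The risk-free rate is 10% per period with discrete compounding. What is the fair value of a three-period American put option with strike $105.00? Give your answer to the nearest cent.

Risk-neutral probability p = (1 + 0.1 − 0.75)/(1.45 − 0.75) = 0.3500/0.7000 = 0.5000
Terminal stock prices: S_uuu = 289.6, S_uud = 149.8, S_udd = 77.48, S_ddd = 40.08
Terminal payoffs (K − S): max(-184.6, 0) = 0, max(-44.8, 0) = 0, max(27.52, 0) = 27.52, max(64.92, 0) = 64.92
Node uu (S = 199.7): continuation = 1/1.1·[0.5000·0.0000 + 0.5000·0.0000] = 0.0000; exercise value = 0.0000 ≤ continuation, so V_uu = 0.0000
Node ud (S = 103.3): continuation = 1/1.1·[0.5000·0.0000 + 0.5000·27.5156] = 12.5071; exercise value = 1.6875 ≤ continuation, so V_ud = 12.5071
Node dd (S = 53.44): continuation = 1/1.1·[0.5000·27.5156 + 0.5000·64.9219] = 42.0170; exercise value = 51.5625 > continuation, so V_dd = 51.5625 (exercise)
Node u (S = 137.8): continuation = 1/1.1·[0.5000·0.0000 + 0.5000·12.5071] = 5.6850; exercise value = 0.0000 ≤ continuation, so V_u = 5.6850
Node d (S = 71.25): continuation = 1/1.1·[0.5000·12.5071 + 0.5000·51.5625] = 29.1225; exercise value = 33.7500 > continuation, so V_d = 33.7500 (exercise)
Node 0 (S = 95): continuation = 1/1.1·[0.5000·5.6850 + 0.5000·33.7500] = 17.9250; exercise value = 10.0000 ≤ continuation, so V_0 = 17.9250

$17.93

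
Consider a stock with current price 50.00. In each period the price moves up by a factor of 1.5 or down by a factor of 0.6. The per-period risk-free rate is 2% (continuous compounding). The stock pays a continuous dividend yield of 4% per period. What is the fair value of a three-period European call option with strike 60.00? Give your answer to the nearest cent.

9.91

Per-period risk-free factor R = e^0.02 = 1.0202; dividend-adjusted growth = e^(0.02−0.04) = 0.9802.
Risk-neutral probability p = (0.9802 − 0.6)/(1.5 − 0.6) = 0.3802/0.9000 = 0.4224
Terminal stock prices: S_uuu = 168.8, S_uud = 67.5, S_udd = 27, S_ddd = 10.8
Terminal payoffs (S − K): max(108.8, 0) = 108.8, max(7.5, 0) = 7.5, max(-33, 0) = 0, max(-49.2, 0) = 0
Node uu (S = 112.5): V_uu = e^(−0.02)·[0.4224·108.7500 + 0.5776·7.5000] = 49.2769
Node ud (S = 45): V_ud = e^(−0.02)·[0.4224·7.5000 + 0.5776·0.0000] = 3.1056
Node dd (S = 18): V_dd = e^(−0.02)·[0.4224·0.0000 + 0.5776·0.0000] = 0.0000
Node u (S = 75): V_u = e^(−0.02)·[0.4224·49.2769 + 0.5776·3.1056] = 22.1626
Node d (S = 30): V_d = e^(−0.02)·[0.4224·3.1056 + 0.5776·0.0000] = 1.2860
Node 0 (S = 50): V_0 = e^(−0.02)·[0.4224·22.1626 + 0.5776·1.2860] = 9.9051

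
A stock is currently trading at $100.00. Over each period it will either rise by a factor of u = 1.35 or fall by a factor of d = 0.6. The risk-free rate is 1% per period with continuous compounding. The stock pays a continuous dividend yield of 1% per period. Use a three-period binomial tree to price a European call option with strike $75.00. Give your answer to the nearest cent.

$38.45

Per-period risk-free factor R = e^0.01 = 1.0101; dividend-adjusted growth = e^(0.01−0.01) = 1.0000.
Risk-neutral probability p = (1.0000 − 0.6)/(1.35 − 0.6) = 0.4000/0.7500 = 0.5333
Terminal stock prices: S_uuu = 246, S_uud = 109.4, S_udd = 48.6, S_ddd = 21.6
Terminal payoffs (S − K): max(171, 0) = 171, max(34.35, 0) = 34.35, max(-26.4, 0) = 0, max(-53.4, 0) = 0
Node uu (S = 182.3): V_uu = e^(−0.01)·[0.5333·171.0375 + 0.4667·34.3500] = 106.1828
Node ud (S = 81): V_ud = e^(−0.01)·[0.5333·34.3500 + 0.4667·0.0000] = 18.1377
Node dd (S = 36): V_dd = e^(−0.01)·[0.5333·0.0000 + 0.4667·0.0000] = 0.0000
Node u (S = 135): V_u = e^(−0.01)·[0.5333·106.1828 + 0.4667·18.1377] = 64.4474
Node d (S = 60): V_d = e^(−0.01)·[0.5333·18.1377 + 0.4667·0.0000] = 9.5772
Node 0 (S = 100): V_0 = e^(−0.01)·[0.5333·64.4474 + 0.4667·9.5772] = 38.4548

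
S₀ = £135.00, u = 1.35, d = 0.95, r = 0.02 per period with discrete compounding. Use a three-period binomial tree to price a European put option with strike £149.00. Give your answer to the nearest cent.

Risk-neutral probability p = (1 + 0.02 − 0.95)/(1.35 − 0.95) = 0.0700/0.4000 = 0.1750
Terminal stock prices: S_uuu = 332.2, S_uud = 233.7, S_udd = 164.5, S_ddd = 115.7
Terminal payoffs (K − S): max(-183.2, 0) = 0, max(-84.74, 0) = 0, max(-15.48, 0) = 0, max(33.25, 0) = 33.25
Node uu (S = 246): V_uu = 1/1.02·[0.1750·0.0000 + 0.8250·0.0000] = 0.0000
Node ud (S = 173.1): V_ud = 1/1.02·[0.1750·0.0000 + 0.8250·0.0000] = 0.0000
Node dd (S = 121.8): V_dd = 1/1.02·[0.1750·0.0000 + 0.8250·33.2544] = 26.8969
Node u (S = 182.2): V_u = 1/1.02·[0.1750·0.0000 + 0.8250·0.0000] = 0.0000
Node d (S = 128.2): V_d = 1/1.02·[0.1750·0.0000 + 0.8250·26.8969] = 21.7549
Node 0 (S = 135): V_0 = 1/1.02·[0.1750·0.0000 + 0.8250·21.7549] = 17.5958

£17.60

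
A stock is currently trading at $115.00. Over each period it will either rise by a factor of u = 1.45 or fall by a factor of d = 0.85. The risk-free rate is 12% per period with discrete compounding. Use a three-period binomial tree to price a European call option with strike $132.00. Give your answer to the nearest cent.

Risk-neutral probability p = (1 + 0.12 − 0.85)/(1.45 − 0.85) = 0.2700/0.6000 = 0.4500
Terminal stock prices: S_uuu = 350.6, S_uud = 205.5, S_udd = 120.5, S_ddd = 70.62
Terminal payoffs (S − K): max(218.6, 0) = 218.6, max(73.52, 0) = 73.52, max(-11.52, 0) = 0, max(-61.38, 0) = 0
Node uu (S = 241.8): V_uu = 1/1.12·[0.4500·218.5919 + 0.5500·73.5194] = 123.9304
Node ud (S = 141.7): V_ud = 1/1.12·[0.4500·73.5194 + 0.5500·0.0000] = 29.5390
Node dd (S = 83.09): V_dd = 1/1.12·[0.4500·0.0000 + 0.5500·0.0000] = 0.0000
Node u (S = 166.8): V_u = 1/1.12·[0.4500·123.9304 + 0.5500·29.5390] = 64.2992
Node d (S = 97.75): V_d = 1/1.12·[0.4500·29.5390 + 0.5500·0.0000] = 11.8684
Node 0 (S = 115): V_0 = 1/1.12·[0.4500·64.2992 + 0.5500·11.8684] = 31.6627

$31.66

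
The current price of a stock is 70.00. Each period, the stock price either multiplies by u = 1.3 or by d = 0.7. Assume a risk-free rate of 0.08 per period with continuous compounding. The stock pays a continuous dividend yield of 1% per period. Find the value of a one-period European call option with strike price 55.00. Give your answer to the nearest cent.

20.63

Per-period risk-free factor R = e^0.08 = 1.0833; dividend-adjusted growth = e^(0.08−0.01) = 1.0725.
Risk-neutral probability p = (1.0725 − 0.7)/(1.3 − 0.7) = 0.3725/0.6000 = 0.6208
Terminal stock prices: S_u = 91, S_d = 49
Terminal payoffs (S − K): max(36, 0) = 36, max(-6, 0) = 0
Node 0 (S = 70): V_0 = e^(−0.08)·[0.6208·36.0000 + 0.3792·0.0000] = 20.6321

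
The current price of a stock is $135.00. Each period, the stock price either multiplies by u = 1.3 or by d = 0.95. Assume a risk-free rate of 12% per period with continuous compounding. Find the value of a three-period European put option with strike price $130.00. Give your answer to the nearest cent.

$1.19

Risk-neutral probability p = (e^0.12 − 0.95)/(1.3 − 0.95) = 0.1775/0.3500 = 0.5071
Terminal stock prices: S_uuu = 296.6, S_uud = 216.7, S_udd = 158.4, S_ddd = 115.7
Terminal payoffs (K − S): max(-166.6, 0) = 0, max(-86.74, 0) = 0, max(-28.39, 0) = 0, max(14.25, 0) = 14.25
Node uu (S = 228.2): V_uu = e^(−0.12)·[0.5071·0.0000 + 0.4929·0.0000] = 0.0000
Node ud (S = 166.7): V_ud = e^(−0.12)·[0.5071·0.0000 + 0.4929·0.0000] = 0.0000
Node dd (S = 121.8): V_dd = e^(−0.12)·[0.5071·0.0000 + 0.4929·14.2544] = 6.2311
Node u (S = 175.5): V_u = e^(−0.12)·[0.5071·0.0000 + 0.4929·0.0000] = 0.0000
Node d (S = 128.2): V_d = e^(−0.12)·[0.5071·0.0000 + 0.4929·6.2311] = 2.7238
Node 0 (S = 135): V_0 = e^(−0.12)·[0.5071·0.0000 + 0.4929·2.7238] = 1.1907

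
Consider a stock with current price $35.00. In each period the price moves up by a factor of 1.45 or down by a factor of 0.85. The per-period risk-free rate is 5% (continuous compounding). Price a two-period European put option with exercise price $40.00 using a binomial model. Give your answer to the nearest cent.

$5.88

Risk-neutral probability p = (e^0.05 − 0.85)/(1.45 − 0.85) = 0.2013/0.6000 = 0.3355
Terminal stock prices: S_uu = 73.59, S_ud = 43.14, S_dd = 25.29
Terminal payoffs (K − S): max(-33.59, 0) = 0, max(-3.137, 0) = 0, max(14.71, 0) = 14.71
Node u (S = 50.75): V_u = e^(−0.05)·[0.3355·0.0000 + 0.6645·0.0000] = 0.0000
Node d (S = 29.75): V_d = e^(−0.05)·[0.3355·0.0000 + 0.6645·14.7125] = 9.3003
Node 0 (S = 35): V_0 = e^(−0.05)·[0.3355·0.0000 + 0.6645·9.3003] = 5.8791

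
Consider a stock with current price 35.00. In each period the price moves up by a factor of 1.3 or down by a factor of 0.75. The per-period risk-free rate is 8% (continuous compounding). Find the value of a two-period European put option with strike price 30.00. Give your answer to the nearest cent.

Risk-neutral probability p = (e^0.08 − 0.75)/(1.3 − 0.75) = 0.3333/0.5500 = 0.6060
Terminal stock prices: S_uu = 59.15, S_ud = 34.12, S_dd = 19.69
Terminal payoffs (K − S): max(-29.15, 0) = 0, max(-4.125, 0) = 0, max(10.31, 0) = 10.31
Node u (S = 45.5): V_u = e^(−0.08)·[0.6060·0.0000 + 0.3940·0.0000] = 0.0000
Node d (S = 26.25): V_d = e^(−0.08)·[0.6060·0.0000 + 0.3940·10.3125] = 3.7510
Node 0 (S = 35): V_0 = e^(−0.08)·[0.6060·0.0000 + 0.3940·3.7510] = 1.3643

1.36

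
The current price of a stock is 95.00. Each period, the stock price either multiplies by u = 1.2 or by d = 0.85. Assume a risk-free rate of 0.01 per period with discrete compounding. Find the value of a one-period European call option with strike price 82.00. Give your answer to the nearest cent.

14.48

Risk-neutral probability p = (1 + 0.01 − 0.85)/(1.2 − 0.85) = 0.1600/0.3500 = 0.4571
Terminal stock prices: S_u = 114, S_d = 80.75
Terminal payoffs (S − K): max(32, 0) = 32, max(-1.25, 0) = 0
Node 0 (S = 95): V_0 = 1/1.01·[0.4571·32.0000 + 0.5429·0.0000] = 14.4837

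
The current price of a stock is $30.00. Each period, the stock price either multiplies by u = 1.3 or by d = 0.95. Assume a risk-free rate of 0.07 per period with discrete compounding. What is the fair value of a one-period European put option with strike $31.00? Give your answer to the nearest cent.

Risk-neutral probability p = (1 + 0.07 − 0.95)/(1.3 − 0.95) = 0.1200/0.3500 = 0.3429
Terminal stock prices: S_u = 39, S_d = 28.5
Terminal payoffs (K − S): max(-8, 0) = 0, max(2.5, 0) = 2.5
Node 0 (S = 30): V_0 = 1/1.07·[0.3429·0.0000 + 0.6571·2.5000] = 1.5354

$1.54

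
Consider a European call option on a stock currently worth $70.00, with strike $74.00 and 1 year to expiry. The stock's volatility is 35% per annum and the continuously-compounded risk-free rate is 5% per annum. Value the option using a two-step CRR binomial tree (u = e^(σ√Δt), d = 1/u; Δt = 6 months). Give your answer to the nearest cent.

CRR parameters: u = e^(σ√Δt) = e^(0.35·√0.5) = 1.2808, d = 1/u = 0.7808
Per-period rate: rΔt = 0.05·0.5 = 0.025, so R = e^0.025 = 1.0253
Risk-neutral probability p = (e^0.025 − 0.7808)/(1.2808 − 0.7808) = 0.2446/0.5000 = 0.4891
Terminal stock prices: S_uu = 114.8, S_ud = 70, S_dd = 42.67
Terminal payoffs (S − K): max(40.83, 0) = 40.83, max(-4, 0) = 0, max(-31.33, 0) = 0
Node u (S = 89.66): V_u = e^(−0.025)·[0.4891·40.8320 + 0.5109·0.0000] = 19.4766
Node d (S = 54.65): V_d = e^(−0.025)·[0.4891·0.0000 + 0.5109·0.0000] = 0.0000
Node 0 (S = 70): V_0 = e^(−0.025)·[0.4891·19.4766 + 0.5109·0.0000] = 9.2902

$9.29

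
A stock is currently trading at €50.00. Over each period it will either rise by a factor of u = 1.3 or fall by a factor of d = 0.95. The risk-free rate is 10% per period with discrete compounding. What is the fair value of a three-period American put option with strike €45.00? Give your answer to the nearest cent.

Risk-neutral probability p = (1 + 0.1 − 0.95)/(1.3 − 0.95) = 0.1500/0.3500 = 0.4286
Terminal stock prices: S_uuu = 109.9, S_uud = 80.28, S_udd = 58.66, S_ddd = 42.87
Terminal payoffs (K − S): max(-64.85, 0) = 0, max(-35.28, 0) = 0, max(-13.66, 0) = 0, max(2.131, 0) = 2.131
Node uu (S = 84.5): continuation = 1/1.1·[0.4286·0.0000 + 0.5714·0.0000] = 0.0000; exercise value = 0.0000 ≤ continuation, so V_uu = 0.0000
Node ud (S = 61.75): continuation = 1/1.1·[0.4286·0.0000 + 0.5714·0.0000] = 0.0000; exercise value = 0.0000 ≤ continuation, so V_ud = 0.0000
Node dd (S = 45.12): continuation = 1/1.1·[0.4286·0.0000 + 0.5714·2.1313] = 1.1071; exercise value = 0.0000 ≤ continuation, so V_dd = 1.1071
Node u (S = 65): continuation = 1/1.1·[0.4286·0.0000 + 0.5714·0.0000] = 0.0000; exercise value = 0.0000 ≤ continuation, so V_u = 0.0000
Node d (S = 47.5): continuation = 1/1.1·[0.4286·0.0000 + 0.5714·1.1071] = 0.5751; exercise value = 0.0000 ≤ continuation, so V_d = 0.5751
Node 0 (S = 50): continuation = 1/1.1·[0.4286·0.0000 + 0.5714·0.5751] = 0.2988; exercise value = 0.0000 ≤ continuation, so V_0 = 0.2988

€0.30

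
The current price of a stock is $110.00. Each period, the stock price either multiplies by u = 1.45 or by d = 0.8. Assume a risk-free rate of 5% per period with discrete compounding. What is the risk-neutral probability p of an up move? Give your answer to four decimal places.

Risk-neutral probability p = (1 + 0.05 − 0.8)/(1.45 − 0.8) = 0.2500/0.6500 = 0.3846

p = 0.3846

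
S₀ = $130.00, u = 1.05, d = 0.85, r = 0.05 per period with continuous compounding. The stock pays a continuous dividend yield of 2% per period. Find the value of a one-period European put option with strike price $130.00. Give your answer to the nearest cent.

Per-period risk-free factor R = e^0.05 = 1.0513; dividend-adjusted growth = e^(0.05−0.02) = 1.0305.
Risk-neutral probability p = (1.0305 − 0.85)/(1.05 − 0.85) = 0.1805/0.2000 = 0.9023
Terminal stock prices: S_u = 136.5, S_d = 110.5
Terminal payoffs (K − S): max(-6.5, 0) = 0, max(19.5, 0) = 19.5
Node 0 (S = 130): V_0 = e^(−0.05)·[0.9023·0.0000 + 0.0977·19.5000] = 1.8127

$1.81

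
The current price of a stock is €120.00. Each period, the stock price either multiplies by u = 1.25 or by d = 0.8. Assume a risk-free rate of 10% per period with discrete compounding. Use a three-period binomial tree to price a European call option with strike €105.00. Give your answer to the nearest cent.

€43.83

Risk-neutral probability p = (1 + 0.1 − 0.8)/(1.25 − 0.8) = 0.3000/0.4500 = 0.6667
Terminal stock prices: S_uuu = 234.4, S_uud = 150, S_udd = 96, S_ddd = 61.44
Terminal payoffs (S − K): max(129.4, 0) = 129.4, max(45, 0) = 45, max(-9, 0) = 0, max(-43.56, 0) = 0
Node uu (S = 187.5): V_uu = 1/1.1·[0.6667·129.3750 + 0.3333·45.0000] = 92.0455
Node ud (S = 120): V_ud = 1/1.1·[0.6667·45.0000 + 0.3333·0.0000] = 27.2727
Node dd (S = 76.8): V_dd = 1/1.1·[0.6667·0.0000 + 0.3333·0.0000] = 0.0000
Node u (S = 150): V_u = 1/1.1·[0.6667·92.0455 + 0.3333·27.2727] = 64.0496
Node d (S = 96): V_d = 1/1.1·[0.6667·27.2727 + 0.3333·0.0000] = 16.5289
Node 0 (S = 120): V_0 = 1/1.1·[0.6667·64.0496 + 0.3333·16.5289] = 43.8267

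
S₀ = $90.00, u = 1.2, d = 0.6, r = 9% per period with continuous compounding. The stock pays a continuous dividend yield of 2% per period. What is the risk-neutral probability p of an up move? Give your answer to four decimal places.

p = 0.7875

Per-period risk-free factor R = e^0.09 = 1.0942; dividend-adjusted growth = e^(0.09−0.02) = 1.0725.
Risk-neutral probability p = (1.0725 − 0.6)/(1.2 − 0.6) = 0.4725/0.6000 = 0.7875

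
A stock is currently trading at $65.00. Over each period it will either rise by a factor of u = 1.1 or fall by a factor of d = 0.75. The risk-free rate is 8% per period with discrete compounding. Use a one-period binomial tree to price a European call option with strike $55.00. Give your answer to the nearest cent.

$14.40

Risk-neutral probability p = (1 + 0.08 − 0.75)/(1.1 − 0.75) = 0.3300/0.3500 = 0.9429
Terminal stock prices: S_u = 71.5, S_d = 48.75
Terminal payoffs (S − K): max(16.5, 0) = 16.5, max(-6.25, 0) = 0
Node 0 (S = 65): V_0 = 1/1.08·[0.9429·16.5000 + 0.0571·0.0000] = 14.4048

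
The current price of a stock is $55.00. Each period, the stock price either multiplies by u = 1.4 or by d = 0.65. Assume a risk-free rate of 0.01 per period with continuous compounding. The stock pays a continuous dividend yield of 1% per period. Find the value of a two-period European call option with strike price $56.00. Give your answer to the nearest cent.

Per-period risk-free factor R = e^0.01 = 1.0101; dividend-adjusted growth = e^(0.01−0.01) = 1.0000.
Risk-neutral probability p = (1.0000 − 0.65)/(1.4 − 0.65) = 0.3500/0.7500 = 0.4667
Terminal stock prices: S_uu = 107.8, S_ud = 50.05, S_dd = 23.24
Terminal payoffs (S − K): max(51.8, 0) = 51.8, max(-5.95, 0) = 0, max(-32.76, 0) = 0
Node u (S = 77): V_u = e^(−0.01)·[0.4667·51.8000 + 0.5333·0.0000] = 23.9328
Node d (S = 35.75): V_d = e^(−0.01)·[0.4667·0.0000 + 0.5333·0.0000] = 0.0000
Node 0 (S = 55): V_0 = e^(−0.01)·[0.4667·23.9328 + 0.5333·0.0000] = 11.0575

$11.06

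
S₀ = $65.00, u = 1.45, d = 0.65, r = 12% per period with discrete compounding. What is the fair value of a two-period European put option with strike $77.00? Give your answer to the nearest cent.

$12.80

Risk-neutral probability p = (1 + 0.12 − 0.65)/(1.45 − 0.65) = 0.4700/0.8000 = 0.5875
Terminal stock prices: S_uu = 136.7, S_ud = 61.26, S_dd = 27.46
Terminal payoffs (K − S): max(-59.66, 0) = 0, max(15.74, 0) = 15.74, max(49.54, 0) = 49.54
Node u (S = 94.25): V_u = 1/1.12·[0.5875·0.0000 + 0.4125·15.7375] = 5.7962
Node d (S = 42.25): V_d = 1/1.12·[0.5875·15.7375 + 0.4125·49.5375] = 26.5000
Node 0 (S = 65): V_0 = 1/1.12·[0.5875·5.7962 + 0.4125·26.5000] = 12.8005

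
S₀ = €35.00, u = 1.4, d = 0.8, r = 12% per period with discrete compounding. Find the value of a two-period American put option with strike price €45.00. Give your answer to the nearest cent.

€10.00

Risk-neutral probability p = (1 + 0.12 − 0.8)/(1.4 − 0.8) = 0.3200/0.6000 = 0.5333
Terminal stock prices: S_uu = 68.6, S_ud = 39.2, S_dd = 22.4
Terminal payoffs (K − S): max(-23.6, 0) = 0, max(5.8, 0) = 5.8, max(22.6, 0) = 22.6
Node u (S = 49): continuation = 1/1.12·[0.5333·0.0000 + 0.4667·5.8000] = 2.4167; exercise value = 0.0000 ≤ continuation, so V_u = 2.4167
Node d (S = 28): continuation = 1/1.12·[0.5333·5.8000 + 0.4667·22.6000] = 12.1786; exercise value = 17.0000 > continuation, so V_d = 17.0000 (exercise)
Node 0 (S = 35): continuation = 1/1.12·[0.5333·2.4167 + 0.4667·17.0000] = 8.2341; exercise value = 10.0000 > continuation, so V_0 = 10.0000 (exercise)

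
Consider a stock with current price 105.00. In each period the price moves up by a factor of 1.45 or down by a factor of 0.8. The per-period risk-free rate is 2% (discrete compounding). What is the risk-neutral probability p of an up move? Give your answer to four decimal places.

p = 0.3385

Risk-neutral probability p = (1 + 0.02 − 0.8)/(1.45 − 0.8) = 0.2200/0.6500 = 0.3385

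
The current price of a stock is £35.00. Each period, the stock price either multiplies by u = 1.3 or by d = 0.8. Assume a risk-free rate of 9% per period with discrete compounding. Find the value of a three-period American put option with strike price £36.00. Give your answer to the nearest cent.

£3.63

Risk-neutral probability p = (1 + 0.09 − 0.8)/(1.3 − 0.8) = 0.2900/0.5000 = 0.5800
Terminal stock prices: S_uuu = 76.89, S_uud = 47.32, S_udd = 29.12, S_ddd = 17.92
Terminal payoffs (K − S): max(-40.89, 0) = 0, max(-11.32, 0) = 0, max(6.88, 0) = 6.88, max(18.08, 0) = 18.08
Node uu (S = 59.15): continuation = 1/1.09·[0.5800·0.0000 + 0.4200·0.0000] = 0.0000; exercise value = 0.0000 ≤ continuation, so V_uu = 0.0000
Node ud (S = 36.4): continuation = 1/1.09·[0.5800·0.0000 + 0.4200·6.8800] = 2.6510; exercise value = 0.0000 ≤ continuation, so V_ud = 2.6510
Node dd (S = 22.4): continuation = 1/1.09·[0.5800·6.8800 + 0.4200·18.0800] = 10.6275; exercise value = 13.6000 > continuation, so V_dd = 13.6000 (exercise)
Node u (S = 45.5): continuation = 1/1.09·[0.5800·0.0000 + 0.4200·2.6510] = 1.0215; exercise value = 0.0000 ≤ continuation, so V_u = 1.0215
Node d (S = 28): continuation = 1/1.09·[0.5800·2.6510 + 0.4200·13.6000] = 6.6510; exercise value = 8.0000 > continuation, so V_d = 8.0000 (exercise)
Node 0 (S = 35): continuation = 1/1.09·[0.5800·1.0215 + 0.4200·8.0000] = 3.6261; exercise value = 1.0000 ≤ continuation, so V_0 = 3.6261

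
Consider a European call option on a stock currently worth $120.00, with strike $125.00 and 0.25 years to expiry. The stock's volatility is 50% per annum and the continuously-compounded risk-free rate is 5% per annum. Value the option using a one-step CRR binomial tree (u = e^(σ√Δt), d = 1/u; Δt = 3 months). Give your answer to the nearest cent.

CRR parameters: u = e^(σ√Δt) = e^(0.5·√0.25) = 1.2840, d = 1/u = 0.7788
Per-period rate: rΔt = 0.05·0.25 = 0.0125, so R = e^0.0125 = 1.0126
Risk-neutral probability p = (e^0.0125 − 0.7788)/(1.2840 − 0.7788) = 0.2338/0.5052 = 0.4627
Terminal stock prices: S_u = 154.1, S_d = 93.46
Terminal payoffs (S − K): max(29.08, 0) = 29.08, max(-31.54, 0) = 0
Node 0 (S = 120): V_0 = e^(−0.0125)·[0.4627·29.0831 + 0.5373·0.0000] = 13.2901

$13.29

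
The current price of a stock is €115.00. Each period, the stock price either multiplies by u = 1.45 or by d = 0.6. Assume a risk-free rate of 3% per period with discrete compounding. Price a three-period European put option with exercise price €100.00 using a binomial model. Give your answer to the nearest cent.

Risk-neutral probability p = (1 + 0.03 − 0.6)/(1.45 − 0.6) = 0.4300/0.8500 = 0.5059
Terminal stock prices: S_uuu = 350.6, S_uud = 145.1, S_udd = 60.03, S_ddd = 24.84
Terminal payoffs (K − S): max(-250.6, 0) = 0, max(-45.07, 0) = 0, max(39.97, 0) = 39.97, max(75.16, 0) = 75.16
Node uu (S = 241.8): V_uu = 1/1.03·[0.5059·0.0000 + 0.4941·0.0000] = 0.0000
Node ud (S = 100): V_ud = 1/1.03·[0.5059·0.0000 + 0.4941·39.9700] = 19.1746
Node dd (S = 41.4): V_dd = 1/1.03·[0.5059·39.9700 + 0.4941·75.1600] = 55.6874
Node u (S = 166.8): V_u = 1/1.03·[0.5059·0.0000 + 0.4941·19.1746] = 9.1986
Node d (S = 69): V_d = 1/1.03·[0.5059·19.1746 + 0.4941·55.6874] = 36.1323
Node 0 (S = 115): V_0 = 1/1.03·[0.5059·9.1986 + 0.4941·36.1323] = 21.8514

€21.85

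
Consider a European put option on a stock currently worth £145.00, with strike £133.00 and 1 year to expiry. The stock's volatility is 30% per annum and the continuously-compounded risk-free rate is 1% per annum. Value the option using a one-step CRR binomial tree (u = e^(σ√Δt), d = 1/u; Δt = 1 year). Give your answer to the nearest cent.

CRR parameters: u = e^(σ√Δt) = e^(0.3·√1) = 1.3499, d = 1/u = 0.7408
Per-period rate: rΔt = 0.01·1 = 0.01, so R = e^0.01 = 1.0101
Risk-neutral probability p = (e^0.01 − 0.7408)/(1.3499 − 0.7408) = 0.2692/0.6090 = 0.4421
Terminal stock prices: S_u = 195.7, S_d = 107.4
Terminal payoffs (K − S): max(-62.73, 0) = 0, max(25.58, 0) = 25.58
Node 0 (S = 145): V_0 = e^(−0.01)·[0.4421·0.0000 + 0.5579·25.5814] = 14.1309

£14.13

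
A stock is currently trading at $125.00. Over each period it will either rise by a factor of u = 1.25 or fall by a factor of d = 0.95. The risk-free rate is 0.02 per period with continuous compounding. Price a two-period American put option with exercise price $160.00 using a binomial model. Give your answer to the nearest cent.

$35.00

Risk-neutral probability p = (e^0.02 − 0.95)/(1.25 − 0.95) = 0.0702/0.3000 = 0.2340
Terminal stock prices: S_uu = 195.3, S_ud = 148.4, S_dd = 112.8
Terminal payoffs (K − S): max(-35.31, 0) = 0, max(11.56, 0) = 11.56, max(47.19, 0) = 47.19
Node u (S = 156.2): continuation = e^(−0.02)·[0.2340·0.0000 + 0.7660·11.5625] = 8.6814; exercise value = 3.7500 ≤ continuation, so V_u = 8.6814
Node d (S = 118.8): continuation = e^(−0.02)·[0.2340·11.5625 + 0.7660·47.1875] = 38.0818; exercise value = 41.2500 > continuation, so V_d = 41.2500 (exercise)
Node 0 (S = 125): continuation = e^(−0.02)·[0.2340·8.6814 + 0.7660·41.2500] = 32.9629; exercise value = 35.0000 > continuation, so V_0 = 35.0000 (exercise)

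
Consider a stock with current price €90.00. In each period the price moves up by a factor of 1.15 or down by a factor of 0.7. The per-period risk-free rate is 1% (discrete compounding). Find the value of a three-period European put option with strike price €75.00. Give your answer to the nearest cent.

Risk-neutral probability p = (1 + 0.01 − 0.7)/(1.15 − 0.7) = 0.3100/0.4500 = 0.6889
Terminal stock prices: S_uuu = 136.9, S_uud = 83.32, S_udd = 50.71, S_ddd = 30.87
Terminal payoffs (K − S): max(-61.88, 0) = 0, max(-8.317, 0) = 0, max(24.29, 0) = 24.29, max(44.13, 0) = 44.13
Node uu (S = 119): V_uu = 1/1.01·[0.6889·0.0000 + 0.3111·0.0000] = 0.0000
Node ud (S = 72.45): V_ud = 1/1.01·[0.6889·0.0000 + 0.3111·24.2850] = 7.4805
Node dd (S = 44.1): V_dd = 1/1.01·[0.6889·24.2850 + 0.3111·44.1300] = 30.1574
Node u (S = 103.5): V_u = 1/1.01·[0.6889·0.0000 + 0.3111·7.4805] = 2.3042
Node d (S = 63): V_d = 1/1.01·[0.6889·7.4805 + 0.3111·30.1574] = 14.3916
Node 0 (S = 90): V_0 = 1/1.01·[0.6889·2.3042 + 0.3111·14.3916] = 6.0047

€6.00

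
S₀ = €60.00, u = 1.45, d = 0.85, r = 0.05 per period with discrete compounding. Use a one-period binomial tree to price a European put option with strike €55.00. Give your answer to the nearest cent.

€2.54

Risk-neutral probability p = (1 + 0.05 − 0.85)/(1.45 − 0.85) = 0.2000/0.6000 = 0.3333
Terminal stock prices: S_u = 87, S_d = 51
Terminal payoffs (K − S): max(-32, 0) = 0, max(4, 0) = 4
Node 0 (S = 60): V_0 = 1/1.05·[0.3333·0.0000 + 0.6667·4.0000] = 2.5397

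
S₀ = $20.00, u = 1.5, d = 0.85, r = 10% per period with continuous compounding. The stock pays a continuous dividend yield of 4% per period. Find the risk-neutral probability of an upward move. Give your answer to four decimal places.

p = 0.3259

Per-period risk-free factor R = e^0.1 = 1.1052; dividend-adjusted growth = e^(0.1−0.04) = 1.0618.
Risk-neutral probability p = (1.0618 − 0.85)/(1.5 − 0.85) = 0.2118/0.6500 = 0.3259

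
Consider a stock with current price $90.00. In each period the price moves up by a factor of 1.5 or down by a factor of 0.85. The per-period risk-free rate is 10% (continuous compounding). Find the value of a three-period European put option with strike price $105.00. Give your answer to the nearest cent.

Risk-neutral probability p = (e^0.1 − 0.85)/(1.5 − 0.85) = 0.2552/0.6500 = 0.3926
Terminal stock prices: S_uuu = 303.8, S_uud = 172.1, S_udd = 97.54, S_ddd = 55.27
Terminal payoffs (K − S): max(-198.8, 0) = 0, max(-67.12, 0) = 0, max(7.463, 0) = 7.463, max(49.73, 0) = 49.73
Node uu (S = 202.5): V_uu = e^(−0.1)·[0.3926·0.0000 + 0.6074·0.0000] = 0.0000
Node ud (S = 114.8): V_ud = e^(−0.1)·[0.3926·0.0000 + 0.6074·7.4625] = 4.1016
Node dd (S = 65.02): V_dd = e^(−0.1)·[0.3926·7.4625 + 0.6074·49.7288] = 29.9829
Node u (S = 135): V_u = e^(−0.1)·[0.3926·0.0000 + 0.6074·4.1016] = 2.2543
Node d (S = 76.5): V_d = e^(−0.1)·[0.3926·4.1016 + 0.6074·29.9829] = 17.9363
Node 0 (S = 90): V_0 = e^(−0.1)·[0.3926·2.2543 + 0.6074·17.9363] = 10.6590

$10.66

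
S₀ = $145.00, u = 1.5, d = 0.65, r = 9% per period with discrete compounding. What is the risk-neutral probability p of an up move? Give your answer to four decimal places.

Risk-neutral probability p = (1 + 0.09 − 0.65)/(1.5 − 0.65) = 0.4400/0.8500 = 0.5176

p = 0.5176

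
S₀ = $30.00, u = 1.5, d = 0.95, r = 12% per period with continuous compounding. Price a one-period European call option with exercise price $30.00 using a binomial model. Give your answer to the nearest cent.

Risk-neutral probability p = (e^0.12 − 0.95)/(1.5 − 0.95) = 0.1775/0.5500 = 0.3227
Terminal stock prices: S_u = 45, S_d = 28.5
Terminal payoffs (S − K): max(15, 0) = 15, max(-1.5, 0) = 0
Node 0 (S = 30): V_0 = e^(−0.12)·[0.3227·15.0000 + 0.6773·0.0000] = 4.2934

$4.29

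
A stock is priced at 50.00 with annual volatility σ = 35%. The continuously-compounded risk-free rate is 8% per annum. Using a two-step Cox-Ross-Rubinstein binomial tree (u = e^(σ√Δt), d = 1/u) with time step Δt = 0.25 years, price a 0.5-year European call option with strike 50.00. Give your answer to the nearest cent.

5.31

CRR parameters: u = e^(σ√Δt) = e^(0.35·√0.25) = 1.1912, d = 1/u = 0.8395
Per-period rate: rΔt = 0.08·0.25 = 0.02, so R = e^0.02 = 1.0202
Risk-neutral probability p = (e^0.02 − 0.8395)/(1.1912 − 0.8395) = 0.1807/0.3518 = 0.5138
Terminal stock prices: S_uu = 70.95, S_ud = 50, S_dd = 35.23
Terminal payoffs (S − K): max(20.95, 0) = 20.95, max(0, 0) = 0, max(-14.77, 0) = 0
Node u (S = 59.56): V_u = e^(−0.02)·[0.5138·20.9534 + 0.4862·0.0000] = 10.5524
Node d (S = 41.97): V_d = e^(−0.02)·[0.5138·0.0000 + 0.4862·0.0000] = 0.0000
Node 0 (S = 50): V_0 = e^(−0.02)·[0.5138·10.5524 + 0.4862·0.0000] = 5.3143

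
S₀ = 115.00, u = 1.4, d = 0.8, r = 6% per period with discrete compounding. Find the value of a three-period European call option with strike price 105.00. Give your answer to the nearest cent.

Risk-neutral probability p = (1 + 0.06 − 0.8)/(1.4 − 0.8) = 0.2600/0.6000 = 0.4333
Terminal stock prices: S_uuu = 315.6, S_uud = 180.3, S_udd = 103, S_ddd = 58.88
Terminal payoffs (S − K): max(210.6, 0) = 210.6, max(75.32, 0) = 75.32, max(-1.96, 0) = 0, max(-46.12, 0) = 0
Node uu (S = 225.4): V_uu = 1/1.06·[0.4333·210.5600 + 0.5667·75.3200] = 126.3434
Node ud (S = 128.8): V_ud = 1/1.06·[0.4333·75.3200 + 0.5667·0.0000] = 30.7912
Node dd (S = 73.6): V_dd = 1/1.06·[0.4333·0.0000 + 0.5667·0.0000] = 0.0000
Node u (S = 161): V_u = 1/1.06·[0.4333·126.3434 + 0.5667·30.7912] = 68.1105
Node d (S = 92): V_d = 1/1.06·[0.4333·30.7912 + 0.5667·0.0000] = 12.5876
Node 0 (S = 115): V_0 = 1/1.06·[0.4333·68.1105 + 0.5667·12.5876] = 34.5731

34.57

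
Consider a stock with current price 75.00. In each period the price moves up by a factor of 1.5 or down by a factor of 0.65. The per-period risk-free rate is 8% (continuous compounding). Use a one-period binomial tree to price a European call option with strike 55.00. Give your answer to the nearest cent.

Risk-neutral probability p = (e^0.08 − 0.65)/(1.5 − 0.65) = 0.4333/0.8500 = 0.5097
Terminal stock prices: S_u = 112.5, S_d = 48.75
Terminal payoffs (S − K): max(57.5, 0) = 57.5, max(-6.25, 0) = 0
Node 0 (S = 75): V_0 = e^(−0.08)·[0.5097·57.5000 + 0.4903·0.0000] = 27.0571

27.06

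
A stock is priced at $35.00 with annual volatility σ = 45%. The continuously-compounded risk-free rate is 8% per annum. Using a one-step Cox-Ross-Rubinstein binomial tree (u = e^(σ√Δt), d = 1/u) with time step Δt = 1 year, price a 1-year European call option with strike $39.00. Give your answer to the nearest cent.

$7.02

CRR parameters: u = e^(σ√Δt) = e^(0.45·√1) = 1.5683, d = 1/u = 0.6376
Per-period rate: rΔt = 0.08·1 = 0.08, so R = e^0.08 = 1.0833
Risk-neutral probability p = (e^0.08 − 0.6376)/(1.5683 − 0.6376) = 0.4457/0.9307 = 0.4789
Terminal stock prices: S_u = 54.89, S_d = 22.32
Terminal payoffs (S − K): max(15.89, 0) = 15.89, max(-16.68, 0) = 0
Node 0 (S = 35): V_0 = e^(−0.08)·[0.4789·15.8909 + 0.5211·0.0000] = 7.0243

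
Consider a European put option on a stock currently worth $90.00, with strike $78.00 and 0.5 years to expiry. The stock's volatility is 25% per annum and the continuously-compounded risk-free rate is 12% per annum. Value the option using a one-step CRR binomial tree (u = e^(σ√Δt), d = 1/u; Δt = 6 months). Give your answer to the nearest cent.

CRR parameters: u = e^(σ√Δt) = e^(0.25·√0.5) = 1.1934, d = 1/u = 0.8380
Per-period rate: rΔt = 0.12·0.5 = 0.06, so R = e^0.06 = 1.0618
Risk-neutral probability p = (e^0.06 − 0.8380)/(1.1934 − 0.8380) = 0.2239/0.3554 = 0.6299
Terminal stock prices: S_u = 107.4, S_d = 75.42
Terminal payoffs (K − S): max(-29.4, 0) = 0, max(2.583, 0) = 2.583
Node 0 (S = 90): V_0 = e^(−0.06)·[0.6299·0.0000 + 0.3701·2.5830] = 0.9003

$0.90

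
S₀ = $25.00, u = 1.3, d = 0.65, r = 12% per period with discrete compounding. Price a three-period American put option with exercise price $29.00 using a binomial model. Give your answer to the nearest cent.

$4.57

Risk-neutral probability p = (1 + 0.12 − 0.65)/(1.3 − 0.65) = 0.4700/0.6500 = 0.7231
Terminal stock prices: S_uuu = 54.93, S_uud = 27.46, S_udd = 13.73, S_ddd = 6.866
Terminal payoffs (K − S): max(-25.93, 0) = 0, max(1.537, 0) = 1.537, max(15.27, 0) = 15.27, max(22.13, 0) = 22.13
Node uu (S = 42.25): continuation = 1/1.12·[0.7231·0.0000 + 0.2769·1.5375] = 0.3802; exercise value = 0.0000 ≤ continuation, so V_uu = 0.3802
Node ud (S = 21.12): continuation = 1/1.12·[0.7231·1.5375 + 0.2769·15.2687] = 4.7679; exercise value = 7.8750 > continuation, so V_ud = 7.8750 (exercise)
Node dd (S = 10.56): continuation = 1/1.12·[0.7231·15.2687 + 0.2769·22.1344] = 15.3304; exercise value = 18.4375 > continuation, so V_dd = 18.4375 (exercise)
Node u (S = 32.5): continuation = 1/1.12·[0.7231·0.3802 + 0.2769·7.8750] = 2.1925; exercise value = 0.0000 ≤ continuation, so V_u = 2.1925
Node d (S = 16.25): continuation = 1/1.12·[0.7231·7.8750 + 0.2769·18.4375] = 9.6429; exercise value = 12.7500 > continuation, so V_d = 12.7500 (exercise)
Node 0 (S = 25): continuation = 1/1.12·[0.7231·2.1925 + 0.2769·12.7500] = 4.5680; exercise value = 4.0000 ≤ continuation, so V_0 = 4.5680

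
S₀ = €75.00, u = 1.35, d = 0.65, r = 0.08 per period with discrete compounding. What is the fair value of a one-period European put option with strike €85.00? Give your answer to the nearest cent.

Risk-neutral probability p = (1 + 0.08 − 0.65)/(1.35 − 0.65) = 0.4300/0.7000 = 0.6143
Terminal stock prices: S_u = 101.2, S_d = 48.75
Terminal payoffs (K − S): max(-16.25, 0) = 0, max(36.25, 0) = 36.25
Node 0 (S = 75): V_0 = 1/1.08·[0.6143·0.0000 + 0.3857·36.2500] = 12.9464

€12.95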